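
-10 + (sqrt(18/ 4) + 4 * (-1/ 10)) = -52/ 5 + 3 * sqrt(2)/ 2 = -8.28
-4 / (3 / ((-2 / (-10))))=-4 / 15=-0.27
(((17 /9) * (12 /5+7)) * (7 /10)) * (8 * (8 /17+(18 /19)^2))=11049136 /81225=136.03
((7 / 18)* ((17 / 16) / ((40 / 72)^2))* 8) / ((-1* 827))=-1071 / 82700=-0.01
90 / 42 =15 / 7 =2.14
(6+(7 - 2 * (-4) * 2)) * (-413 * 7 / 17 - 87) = -126730 / 17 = -7454.71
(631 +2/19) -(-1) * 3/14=167931/266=631.32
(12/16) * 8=6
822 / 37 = 22.22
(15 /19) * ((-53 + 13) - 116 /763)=-459540 /14497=-31.70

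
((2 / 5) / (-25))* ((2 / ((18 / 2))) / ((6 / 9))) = -2 / 375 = -0.01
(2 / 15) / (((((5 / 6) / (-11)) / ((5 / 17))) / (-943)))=41492 / 85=488.14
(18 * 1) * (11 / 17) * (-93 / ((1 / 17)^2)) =-313038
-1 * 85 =-85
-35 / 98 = -5 / 14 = -0.36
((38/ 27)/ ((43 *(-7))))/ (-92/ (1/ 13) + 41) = 38/ 9386685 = 0.00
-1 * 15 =-15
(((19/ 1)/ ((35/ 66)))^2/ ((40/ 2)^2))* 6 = 1179387/ 61250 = 19.26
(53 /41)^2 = 2809 /1681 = 1.67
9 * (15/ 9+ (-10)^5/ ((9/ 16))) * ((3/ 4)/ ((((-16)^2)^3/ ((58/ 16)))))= -139198695/ 536870912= -0.26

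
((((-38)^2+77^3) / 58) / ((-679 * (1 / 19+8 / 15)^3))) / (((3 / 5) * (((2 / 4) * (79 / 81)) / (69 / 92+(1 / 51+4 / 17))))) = -97801298915653125 / 492666678328076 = -198.51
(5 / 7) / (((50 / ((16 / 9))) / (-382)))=-3056 / 315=-9.70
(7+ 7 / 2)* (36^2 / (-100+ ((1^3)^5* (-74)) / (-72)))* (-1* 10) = 699840 / 509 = 1374.93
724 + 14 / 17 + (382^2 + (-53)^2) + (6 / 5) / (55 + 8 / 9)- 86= 149371.85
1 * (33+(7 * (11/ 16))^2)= 14377/ 256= 56.16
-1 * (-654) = 654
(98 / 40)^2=2401 / 400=6.00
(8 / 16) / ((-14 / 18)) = -9 / 14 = -0.64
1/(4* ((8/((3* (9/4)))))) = 27/128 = 0.21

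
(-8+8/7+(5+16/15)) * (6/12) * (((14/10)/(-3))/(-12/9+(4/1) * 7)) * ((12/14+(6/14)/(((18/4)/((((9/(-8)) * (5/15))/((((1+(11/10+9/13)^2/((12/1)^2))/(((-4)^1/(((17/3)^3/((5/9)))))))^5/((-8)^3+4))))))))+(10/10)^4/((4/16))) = 384960202025119461761355249581194602015641486001415427/11458772855951648478511689830948851308712219994372394000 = 0.03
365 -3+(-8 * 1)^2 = 426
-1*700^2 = -490000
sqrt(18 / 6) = sqrt(3) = 1.73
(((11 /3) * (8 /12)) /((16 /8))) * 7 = 8.56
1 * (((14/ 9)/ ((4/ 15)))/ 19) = 35/ 114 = 0.31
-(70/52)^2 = -1225/676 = -1.81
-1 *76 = -76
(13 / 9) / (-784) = -13 / 7056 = -0.00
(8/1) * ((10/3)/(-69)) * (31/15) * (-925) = 458800/621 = 738.81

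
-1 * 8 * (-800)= 6400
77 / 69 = 1.12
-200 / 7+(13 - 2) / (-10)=-2077 / 70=-29.67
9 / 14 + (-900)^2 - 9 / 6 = 809999.14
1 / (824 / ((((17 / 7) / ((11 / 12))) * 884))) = 22542 / 7931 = 2.84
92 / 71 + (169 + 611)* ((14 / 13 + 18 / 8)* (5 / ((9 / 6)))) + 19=615591 / 71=8670.30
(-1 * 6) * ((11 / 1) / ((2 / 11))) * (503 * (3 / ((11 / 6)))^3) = -8800488 / 11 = -800044.36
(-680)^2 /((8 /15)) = 867000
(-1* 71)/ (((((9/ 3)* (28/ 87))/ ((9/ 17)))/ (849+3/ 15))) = -39341313/ 1190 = -33059.93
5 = 5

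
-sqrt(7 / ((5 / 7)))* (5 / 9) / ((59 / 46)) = -1.36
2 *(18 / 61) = 0.59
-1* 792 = -792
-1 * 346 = -346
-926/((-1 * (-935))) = -926/935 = -0.99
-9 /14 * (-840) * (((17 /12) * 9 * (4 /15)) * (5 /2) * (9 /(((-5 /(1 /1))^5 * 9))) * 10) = -1836 /125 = -14.69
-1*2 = -2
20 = 20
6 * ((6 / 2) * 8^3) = 9216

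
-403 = -403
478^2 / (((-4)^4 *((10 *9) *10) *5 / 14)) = 399847 / 144000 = 2.78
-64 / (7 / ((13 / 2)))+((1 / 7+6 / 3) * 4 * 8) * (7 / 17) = -3712 / 119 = -31.19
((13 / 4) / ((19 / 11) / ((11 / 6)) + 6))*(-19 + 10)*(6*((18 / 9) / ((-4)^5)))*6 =42471 / 143360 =0.30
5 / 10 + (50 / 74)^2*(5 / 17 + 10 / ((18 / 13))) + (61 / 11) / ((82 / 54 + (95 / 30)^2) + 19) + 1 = 77728198151 / 15201970146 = 5.11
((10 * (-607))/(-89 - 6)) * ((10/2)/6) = 3035/57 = 53.25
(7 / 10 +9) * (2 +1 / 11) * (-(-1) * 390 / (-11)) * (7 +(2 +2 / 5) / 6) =-3219333 / 605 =-5321.21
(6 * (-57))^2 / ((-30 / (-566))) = 11033604 / 5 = 2206720.80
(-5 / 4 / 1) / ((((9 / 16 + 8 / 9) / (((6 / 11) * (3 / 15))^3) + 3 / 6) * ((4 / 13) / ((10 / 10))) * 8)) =-15795 / 34787927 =-0.00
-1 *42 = -42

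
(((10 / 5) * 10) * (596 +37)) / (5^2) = 2532 / 5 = 506.40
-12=-12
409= 409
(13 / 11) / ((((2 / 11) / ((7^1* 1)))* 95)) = 91 / 190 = 0.48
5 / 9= 0.56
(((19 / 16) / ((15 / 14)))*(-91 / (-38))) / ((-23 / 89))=-56693 / 5520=-10.27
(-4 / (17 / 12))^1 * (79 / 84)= -316 / 119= -2.66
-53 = -53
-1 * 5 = -5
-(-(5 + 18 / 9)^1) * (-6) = -42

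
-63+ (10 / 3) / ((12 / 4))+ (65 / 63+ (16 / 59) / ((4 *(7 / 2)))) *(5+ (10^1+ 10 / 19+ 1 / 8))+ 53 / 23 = -560499865 / 12994632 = -43.13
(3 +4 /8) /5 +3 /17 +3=659 /170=3.88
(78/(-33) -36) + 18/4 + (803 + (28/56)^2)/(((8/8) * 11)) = 1723/44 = 39.16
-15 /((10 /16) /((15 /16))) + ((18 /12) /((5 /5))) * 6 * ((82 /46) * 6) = 3393 /46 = 73.76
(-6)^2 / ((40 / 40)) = 36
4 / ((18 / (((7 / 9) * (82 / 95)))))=1148 / 7695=0.15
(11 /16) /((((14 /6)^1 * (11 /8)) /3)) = 9 /14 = 0.64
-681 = -681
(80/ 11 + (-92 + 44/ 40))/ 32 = -9199/ 3520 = -2.61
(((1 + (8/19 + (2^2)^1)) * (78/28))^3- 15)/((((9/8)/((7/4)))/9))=48005.72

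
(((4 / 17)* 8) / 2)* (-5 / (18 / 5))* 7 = -1400 / 153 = -9.15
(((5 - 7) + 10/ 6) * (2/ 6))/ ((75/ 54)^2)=-36/ 625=-0.06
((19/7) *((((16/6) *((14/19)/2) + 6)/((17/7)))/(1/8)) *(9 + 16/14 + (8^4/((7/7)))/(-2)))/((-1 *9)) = 5046640/357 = 14136.25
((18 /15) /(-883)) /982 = -3 /2167765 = -0.00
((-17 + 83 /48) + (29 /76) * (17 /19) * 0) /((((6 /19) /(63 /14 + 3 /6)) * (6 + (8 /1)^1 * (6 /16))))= -69635 /2592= -26.87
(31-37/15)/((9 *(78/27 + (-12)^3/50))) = -1070/10689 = -0.10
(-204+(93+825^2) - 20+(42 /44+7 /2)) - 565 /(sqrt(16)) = 29935717 /44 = 680357.20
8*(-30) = -240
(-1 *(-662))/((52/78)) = 993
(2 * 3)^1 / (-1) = -6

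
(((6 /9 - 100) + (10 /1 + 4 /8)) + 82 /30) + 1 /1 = -85.10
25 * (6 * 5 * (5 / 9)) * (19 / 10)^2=9025 / 6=1504.17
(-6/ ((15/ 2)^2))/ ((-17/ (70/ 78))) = 56/ 9945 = 0.01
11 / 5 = 2.20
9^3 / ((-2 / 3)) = -2187 / 2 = -1093.50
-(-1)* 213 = 213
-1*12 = -12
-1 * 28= -28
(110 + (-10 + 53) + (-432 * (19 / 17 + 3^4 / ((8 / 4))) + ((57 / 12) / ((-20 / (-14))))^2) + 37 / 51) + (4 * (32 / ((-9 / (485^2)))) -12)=-823323175183 / 244800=-3363248.26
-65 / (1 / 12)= -780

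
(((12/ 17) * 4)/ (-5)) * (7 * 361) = -121296/ 85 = -1427.01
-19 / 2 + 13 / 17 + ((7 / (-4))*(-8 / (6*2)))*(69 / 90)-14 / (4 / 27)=-313163 / 3060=-102.34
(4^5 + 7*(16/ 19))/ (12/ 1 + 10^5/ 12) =0.12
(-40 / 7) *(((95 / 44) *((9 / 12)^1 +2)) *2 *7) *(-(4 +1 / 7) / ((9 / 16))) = 220400 / 63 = 3498.41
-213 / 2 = -106.50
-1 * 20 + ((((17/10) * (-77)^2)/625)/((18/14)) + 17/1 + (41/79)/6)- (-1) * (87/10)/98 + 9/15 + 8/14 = 4742385217/435487500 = 10.89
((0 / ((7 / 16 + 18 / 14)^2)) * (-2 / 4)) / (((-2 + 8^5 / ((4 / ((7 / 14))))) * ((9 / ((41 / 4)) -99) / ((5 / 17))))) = 0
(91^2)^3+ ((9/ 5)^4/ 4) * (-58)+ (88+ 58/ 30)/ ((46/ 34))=48978722981140939/ 86250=567869251955.26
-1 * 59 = -59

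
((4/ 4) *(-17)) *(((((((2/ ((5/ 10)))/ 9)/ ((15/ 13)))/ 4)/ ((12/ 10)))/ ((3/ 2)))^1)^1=-221/ 243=-0.91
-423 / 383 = -1.10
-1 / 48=-0.02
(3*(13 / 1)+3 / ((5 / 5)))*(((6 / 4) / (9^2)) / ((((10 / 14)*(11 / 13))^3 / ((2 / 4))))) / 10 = 5274997 / 29947500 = 0.18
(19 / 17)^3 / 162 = 6859 / 795906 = 0.01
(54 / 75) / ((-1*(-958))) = 9 / 11975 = 0.00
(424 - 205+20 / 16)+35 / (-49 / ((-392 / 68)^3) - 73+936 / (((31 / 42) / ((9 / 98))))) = 23016644647 / 104123868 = 221.05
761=761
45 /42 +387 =388.07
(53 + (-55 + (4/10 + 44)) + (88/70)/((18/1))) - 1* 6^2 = 2038/315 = 6.47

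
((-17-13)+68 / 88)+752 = 15901 / 22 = 722.77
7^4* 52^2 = 6492304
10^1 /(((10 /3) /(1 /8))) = 3 /8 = 0.38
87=87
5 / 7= 0.71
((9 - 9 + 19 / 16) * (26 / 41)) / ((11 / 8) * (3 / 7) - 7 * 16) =-1729 / 255799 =-0.01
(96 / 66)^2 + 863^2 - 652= 90038413 / 121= 744119.12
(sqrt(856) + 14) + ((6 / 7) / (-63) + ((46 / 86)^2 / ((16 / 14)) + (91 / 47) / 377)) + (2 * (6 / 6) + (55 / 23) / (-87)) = 368423286131 / 22722005992 + 2 * sqrt(214) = 45.47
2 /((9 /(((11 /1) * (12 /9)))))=3.26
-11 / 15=-0.73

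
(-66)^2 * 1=4356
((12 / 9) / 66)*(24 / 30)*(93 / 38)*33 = 124 / 95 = 1.31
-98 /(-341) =98 /341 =0.29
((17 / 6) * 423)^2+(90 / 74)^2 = 7865746821 / 5476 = 1436403.73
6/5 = 1.20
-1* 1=-1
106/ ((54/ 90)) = 530/ 3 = 176.67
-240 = -240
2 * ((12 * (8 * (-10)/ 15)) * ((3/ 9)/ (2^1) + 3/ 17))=-43.92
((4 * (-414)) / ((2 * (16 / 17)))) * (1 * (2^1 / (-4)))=439.88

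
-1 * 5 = -5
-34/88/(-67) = 17/2948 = 0.01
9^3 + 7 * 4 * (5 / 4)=764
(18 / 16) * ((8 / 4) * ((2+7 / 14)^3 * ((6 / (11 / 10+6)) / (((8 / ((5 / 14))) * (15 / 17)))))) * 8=95625 / 7952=12.03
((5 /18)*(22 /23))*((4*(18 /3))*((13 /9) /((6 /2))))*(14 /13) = 6160 /1863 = 3.31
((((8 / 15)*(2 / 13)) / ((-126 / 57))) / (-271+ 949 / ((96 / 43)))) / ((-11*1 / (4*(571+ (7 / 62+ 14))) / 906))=106576602112 / 2294897605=46.44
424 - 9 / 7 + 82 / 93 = 275761 / 651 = 423.60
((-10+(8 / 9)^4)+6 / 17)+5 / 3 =-820477 / 111537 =-7.36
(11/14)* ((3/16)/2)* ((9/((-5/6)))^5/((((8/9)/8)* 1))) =-4261625379/43750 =-97408.58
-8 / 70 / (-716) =1 / 6265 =0.00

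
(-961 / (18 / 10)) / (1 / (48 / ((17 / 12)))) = -307520 / 17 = -18089.41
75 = 75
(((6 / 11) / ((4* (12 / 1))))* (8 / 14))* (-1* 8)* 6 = -24 / 77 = -0.31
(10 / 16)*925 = 4625 / 8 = 578.12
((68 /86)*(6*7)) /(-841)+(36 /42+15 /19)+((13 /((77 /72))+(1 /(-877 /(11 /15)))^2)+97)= 1014110054428179449 /9155677408987725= 110.76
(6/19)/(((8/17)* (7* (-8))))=-51/4256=-0.01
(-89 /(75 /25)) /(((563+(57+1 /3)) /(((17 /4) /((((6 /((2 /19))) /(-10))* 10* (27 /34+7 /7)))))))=25721 /12941394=0.00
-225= -225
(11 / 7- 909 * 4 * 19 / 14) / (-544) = 4933 / 544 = 9.07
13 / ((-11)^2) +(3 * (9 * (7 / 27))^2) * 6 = 11871 / 121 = 98.11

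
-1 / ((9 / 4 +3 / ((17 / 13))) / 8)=-544 / 309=-1.76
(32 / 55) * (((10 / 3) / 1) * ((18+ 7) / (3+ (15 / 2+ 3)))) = 3200 / 891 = 3.59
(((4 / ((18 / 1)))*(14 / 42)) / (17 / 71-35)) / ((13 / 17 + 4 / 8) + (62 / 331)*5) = -399517 / 412693407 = -0.00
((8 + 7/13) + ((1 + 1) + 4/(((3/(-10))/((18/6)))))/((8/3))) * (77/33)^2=-1617/52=-31.10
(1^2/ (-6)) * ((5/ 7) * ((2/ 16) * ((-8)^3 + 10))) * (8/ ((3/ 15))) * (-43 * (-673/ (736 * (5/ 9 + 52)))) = 12669225/ 56672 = 223.55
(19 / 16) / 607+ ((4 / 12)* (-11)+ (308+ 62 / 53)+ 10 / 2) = 479484461 / 1544208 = 310.51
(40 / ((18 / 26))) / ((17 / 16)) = 8320 / 153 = 54.38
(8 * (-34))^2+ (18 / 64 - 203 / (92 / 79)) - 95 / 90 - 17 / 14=3422315257 / 46368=73807.70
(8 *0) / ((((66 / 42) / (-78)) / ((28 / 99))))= 0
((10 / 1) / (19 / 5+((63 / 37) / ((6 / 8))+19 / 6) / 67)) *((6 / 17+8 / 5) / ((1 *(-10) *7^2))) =-2469084 / 240437953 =-0.01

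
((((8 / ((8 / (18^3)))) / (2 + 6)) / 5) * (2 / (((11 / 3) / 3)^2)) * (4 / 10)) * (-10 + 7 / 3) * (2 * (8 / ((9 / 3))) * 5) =-9657792 / 605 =-15963.29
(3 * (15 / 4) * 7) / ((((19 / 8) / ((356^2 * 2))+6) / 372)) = 11880739584 / 2433335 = 4882.49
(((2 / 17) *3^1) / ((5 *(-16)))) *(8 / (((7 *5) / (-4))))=12 / 2975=0.00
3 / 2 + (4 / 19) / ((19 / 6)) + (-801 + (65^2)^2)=12887574059 / 722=17849825.57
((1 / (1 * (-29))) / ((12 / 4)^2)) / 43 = -1 / 11223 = -0.00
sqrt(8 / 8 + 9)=sqrt(10)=3.16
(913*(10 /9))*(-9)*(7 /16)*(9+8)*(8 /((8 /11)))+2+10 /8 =-5975559 /8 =-746944.88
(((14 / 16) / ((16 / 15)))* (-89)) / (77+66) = -9345 / 18304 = -0.51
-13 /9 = -1.44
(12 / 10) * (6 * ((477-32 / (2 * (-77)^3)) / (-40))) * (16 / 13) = -15679170504 / 148373225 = -105.67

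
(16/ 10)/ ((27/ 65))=104/ 27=3.85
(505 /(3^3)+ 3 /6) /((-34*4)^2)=61 /58752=0.00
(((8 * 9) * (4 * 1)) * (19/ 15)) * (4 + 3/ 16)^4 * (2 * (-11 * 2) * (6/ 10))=-37904258601/ 12800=-2961270.20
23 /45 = 0.51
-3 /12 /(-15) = 1 /60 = 0.02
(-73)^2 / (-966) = -5329 / 966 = -5.52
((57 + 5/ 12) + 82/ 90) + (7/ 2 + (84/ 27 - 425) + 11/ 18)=-7189/ 20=-359.45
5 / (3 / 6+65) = 10 / 131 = 0.08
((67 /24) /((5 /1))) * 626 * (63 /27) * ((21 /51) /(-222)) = -1027579 /679320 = -1.51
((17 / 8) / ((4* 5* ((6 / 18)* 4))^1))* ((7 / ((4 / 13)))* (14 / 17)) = 1911 / 1280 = 1.49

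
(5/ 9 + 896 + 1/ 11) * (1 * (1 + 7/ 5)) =355072/ 165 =2151.95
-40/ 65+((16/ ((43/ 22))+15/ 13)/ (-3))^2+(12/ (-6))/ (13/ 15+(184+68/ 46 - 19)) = 735951631954/ 81183501243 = 9.07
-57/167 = -0.34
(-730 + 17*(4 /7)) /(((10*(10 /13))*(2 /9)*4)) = -294957 /2800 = -105.34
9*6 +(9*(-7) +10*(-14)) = -149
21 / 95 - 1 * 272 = -25819 / 95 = -271.78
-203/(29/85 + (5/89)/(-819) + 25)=-1257734205/157006789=-8.01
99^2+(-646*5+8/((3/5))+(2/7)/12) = 92181/14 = 6584.36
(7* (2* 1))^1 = 14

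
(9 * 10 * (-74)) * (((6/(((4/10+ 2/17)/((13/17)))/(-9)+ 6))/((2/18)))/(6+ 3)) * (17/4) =-49675275/1733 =-28664.32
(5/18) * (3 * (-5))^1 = -25/6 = -4.17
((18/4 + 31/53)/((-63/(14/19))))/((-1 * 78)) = 539/706914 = 0.00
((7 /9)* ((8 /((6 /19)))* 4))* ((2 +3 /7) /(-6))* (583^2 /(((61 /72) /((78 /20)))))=-45670205152 /915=-49912792.52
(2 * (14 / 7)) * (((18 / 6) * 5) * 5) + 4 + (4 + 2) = 310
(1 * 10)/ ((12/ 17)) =85/ 6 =14.17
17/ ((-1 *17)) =-1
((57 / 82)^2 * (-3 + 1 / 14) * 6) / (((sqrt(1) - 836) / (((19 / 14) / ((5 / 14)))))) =185193 / 4792900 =0.04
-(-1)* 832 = 832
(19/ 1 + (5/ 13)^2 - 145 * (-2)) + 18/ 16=419489/ 1352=310.27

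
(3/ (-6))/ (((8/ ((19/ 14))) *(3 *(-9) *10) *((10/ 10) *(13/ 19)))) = 361/ 786240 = 0.00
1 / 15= 0.07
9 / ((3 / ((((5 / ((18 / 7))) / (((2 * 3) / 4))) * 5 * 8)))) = 1400 / 9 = 155.56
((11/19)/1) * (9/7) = 99/133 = 0.74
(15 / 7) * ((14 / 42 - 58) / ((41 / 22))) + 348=281.69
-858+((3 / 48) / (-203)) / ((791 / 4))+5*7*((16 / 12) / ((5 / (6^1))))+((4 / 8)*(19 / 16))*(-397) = -5332147619 / 5138336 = -1037.72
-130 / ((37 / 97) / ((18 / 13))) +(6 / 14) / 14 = -1710969 / 3626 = -471.86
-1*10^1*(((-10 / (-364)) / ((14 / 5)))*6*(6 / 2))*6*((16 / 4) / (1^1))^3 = -432000 / 637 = -678.18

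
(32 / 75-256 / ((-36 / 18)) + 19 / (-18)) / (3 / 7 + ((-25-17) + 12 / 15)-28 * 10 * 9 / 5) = -401219 / 1716030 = -0.23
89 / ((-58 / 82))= -3649 / 29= -125.83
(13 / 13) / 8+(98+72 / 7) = 6071 / 56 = 108.41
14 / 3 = 4.67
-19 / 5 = -3.80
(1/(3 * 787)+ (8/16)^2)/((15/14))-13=-180847/14166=-12.77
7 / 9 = 0.78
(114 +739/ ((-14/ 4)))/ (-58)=340/ 203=1.67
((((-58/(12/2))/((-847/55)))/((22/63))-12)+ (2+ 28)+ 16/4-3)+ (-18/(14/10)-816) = -1368853/1694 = -808.06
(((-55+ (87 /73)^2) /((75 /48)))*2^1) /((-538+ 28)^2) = -2284208 /8662955625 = -0.00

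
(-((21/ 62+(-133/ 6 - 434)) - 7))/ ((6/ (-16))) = -344344/ 279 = -1234.21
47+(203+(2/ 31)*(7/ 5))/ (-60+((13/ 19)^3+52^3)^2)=47.00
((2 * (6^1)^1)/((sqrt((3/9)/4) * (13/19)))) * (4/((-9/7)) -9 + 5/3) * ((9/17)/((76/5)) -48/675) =23.02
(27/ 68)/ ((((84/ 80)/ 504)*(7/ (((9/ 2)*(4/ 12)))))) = 4860/ 119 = 40.84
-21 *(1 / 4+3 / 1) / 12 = -5.69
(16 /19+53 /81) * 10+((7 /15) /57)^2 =3646433 /243675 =14.96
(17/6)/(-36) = -17/216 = -0.08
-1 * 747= -747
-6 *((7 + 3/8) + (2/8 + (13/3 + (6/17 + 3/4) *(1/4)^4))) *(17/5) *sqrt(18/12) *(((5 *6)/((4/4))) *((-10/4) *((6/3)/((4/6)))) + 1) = 4373159 *sqrt(6)/160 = 66950.05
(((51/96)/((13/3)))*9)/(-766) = -459/318656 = -0.00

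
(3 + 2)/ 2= 5/ 2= 2.50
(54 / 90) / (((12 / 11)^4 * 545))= 14641 / 18835200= 0.00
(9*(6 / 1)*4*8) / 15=576 / 5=115.20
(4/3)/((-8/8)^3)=-4/3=-1.33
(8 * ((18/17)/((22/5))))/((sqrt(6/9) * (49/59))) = 10620 * sqrt(6)/9163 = 2.84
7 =7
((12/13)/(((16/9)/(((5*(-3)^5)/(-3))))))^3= 1307544150375/140608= 9299215.91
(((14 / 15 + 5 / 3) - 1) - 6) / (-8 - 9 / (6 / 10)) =22 / 115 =0.19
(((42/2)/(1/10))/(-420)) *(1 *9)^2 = -81/2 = -40.50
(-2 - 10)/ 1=-12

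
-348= -348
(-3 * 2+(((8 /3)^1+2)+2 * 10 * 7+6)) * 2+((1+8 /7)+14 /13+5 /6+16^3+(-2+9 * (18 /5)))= 12066017 /2730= 4419.79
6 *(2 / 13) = 12 / 13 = 0.92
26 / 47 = 0.55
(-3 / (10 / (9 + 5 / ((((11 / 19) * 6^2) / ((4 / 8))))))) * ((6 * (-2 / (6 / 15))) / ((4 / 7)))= 50561 / 352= 143.64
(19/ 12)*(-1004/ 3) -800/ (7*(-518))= -529.67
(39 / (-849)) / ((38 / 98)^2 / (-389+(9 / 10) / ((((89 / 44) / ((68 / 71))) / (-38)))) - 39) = 399591541531 / 339256446599804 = 0.00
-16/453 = -0.04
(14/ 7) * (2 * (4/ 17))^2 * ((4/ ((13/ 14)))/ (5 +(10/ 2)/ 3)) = 5376/ 18785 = 0.29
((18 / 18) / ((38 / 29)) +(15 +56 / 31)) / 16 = 20697 / 18848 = 1.10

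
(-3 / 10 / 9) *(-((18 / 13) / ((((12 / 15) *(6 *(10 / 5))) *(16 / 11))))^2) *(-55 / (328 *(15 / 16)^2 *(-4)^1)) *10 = 6655 / 42571776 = 0.00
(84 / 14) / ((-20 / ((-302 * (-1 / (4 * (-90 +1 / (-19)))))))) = 8607 / 34220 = 0.25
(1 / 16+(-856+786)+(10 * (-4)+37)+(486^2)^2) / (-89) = -892616805489 / 1424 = -626837644.30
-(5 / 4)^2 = -25 / 16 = -1.56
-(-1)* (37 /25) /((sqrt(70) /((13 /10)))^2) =6253 /175000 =0.04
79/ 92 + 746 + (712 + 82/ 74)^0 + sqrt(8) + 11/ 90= 750.81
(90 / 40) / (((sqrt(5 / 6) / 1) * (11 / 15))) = 27 * sqrt(30) / 44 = 3.36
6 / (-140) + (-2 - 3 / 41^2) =-240593 / 117670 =-2.04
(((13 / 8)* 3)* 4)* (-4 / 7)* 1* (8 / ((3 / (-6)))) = 178.29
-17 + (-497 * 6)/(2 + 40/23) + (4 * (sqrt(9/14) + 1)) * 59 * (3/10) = -159898/215 + 531 * sqrt(14)/35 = -686.95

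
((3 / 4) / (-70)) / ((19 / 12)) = -9 / 1330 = -0.01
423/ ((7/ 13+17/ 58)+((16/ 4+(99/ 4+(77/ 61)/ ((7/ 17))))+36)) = 38910924/ 6314713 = 6.16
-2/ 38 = -1/ 19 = -0.05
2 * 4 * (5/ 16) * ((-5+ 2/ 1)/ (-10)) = 3/ 4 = 0.75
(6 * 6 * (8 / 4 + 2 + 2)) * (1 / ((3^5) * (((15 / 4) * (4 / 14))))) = 112 / 135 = 0.83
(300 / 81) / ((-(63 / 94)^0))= -100 / 27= -3.70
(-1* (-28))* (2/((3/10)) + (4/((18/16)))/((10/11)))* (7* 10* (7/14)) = 93296/9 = 10366.22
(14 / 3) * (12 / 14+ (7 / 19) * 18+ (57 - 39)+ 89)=534.28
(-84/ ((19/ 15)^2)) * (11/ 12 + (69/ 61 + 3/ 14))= -2607975/ 22021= -118.43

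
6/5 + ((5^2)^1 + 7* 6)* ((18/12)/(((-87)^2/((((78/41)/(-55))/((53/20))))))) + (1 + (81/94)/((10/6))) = 25669156691/9448138810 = 2.72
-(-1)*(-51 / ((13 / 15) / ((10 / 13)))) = -7650 / 169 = -45.27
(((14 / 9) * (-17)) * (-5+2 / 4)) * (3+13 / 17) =448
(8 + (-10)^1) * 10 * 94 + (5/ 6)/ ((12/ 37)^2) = -1617475/ 864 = -1872.08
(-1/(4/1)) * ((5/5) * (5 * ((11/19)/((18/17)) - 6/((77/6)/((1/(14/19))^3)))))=3510715/4516281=0.78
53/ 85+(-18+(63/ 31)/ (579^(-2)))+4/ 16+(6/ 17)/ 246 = 294407950607/ 432140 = 681279.10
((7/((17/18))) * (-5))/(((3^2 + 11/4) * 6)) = -420/799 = -0.53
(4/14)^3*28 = 32/49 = 0.65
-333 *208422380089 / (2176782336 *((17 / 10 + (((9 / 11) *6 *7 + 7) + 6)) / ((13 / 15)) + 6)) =-1102762813050899 / 2165535627264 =-509.23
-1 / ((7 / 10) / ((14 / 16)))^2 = -25 / 16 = -1.56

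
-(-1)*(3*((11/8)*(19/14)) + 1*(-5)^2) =3427/112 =30.60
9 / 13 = 0.69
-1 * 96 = -96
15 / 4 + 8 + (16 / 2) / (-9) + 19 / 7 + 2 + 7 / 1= 5689 / 252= 22.58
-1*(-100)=100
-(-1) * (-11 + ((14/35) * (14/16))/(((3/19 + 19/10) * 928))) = -7982523/725696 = -11.00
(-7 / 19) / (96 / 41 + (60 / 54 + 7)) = -369 / 10469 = -0.04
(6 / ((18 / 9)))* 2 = 6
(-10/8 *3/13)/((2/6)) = -45/52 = -0.87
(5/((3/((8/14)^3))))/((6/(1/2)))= 80/3087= 0.03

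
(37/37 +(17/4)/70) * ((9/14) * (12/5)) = 8019/4900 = 1.64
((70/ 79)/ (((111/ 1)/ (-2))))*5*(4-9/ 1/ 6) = -1750/ 8769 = -0.20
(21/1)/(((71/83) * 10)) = 1743/710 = 2.45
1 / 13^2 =1 / 169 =0.01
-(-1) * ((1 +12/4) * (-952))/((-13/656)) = 2498048/13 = 192157.54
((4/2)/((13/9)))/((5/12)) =216/65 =3.32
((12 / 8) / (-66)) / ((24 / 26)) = -13 / 528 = -0.02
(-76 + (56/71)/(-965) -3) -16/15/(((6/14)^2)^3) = -37631972519/149842305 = -251.14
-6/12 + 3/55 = -49/110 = -0.45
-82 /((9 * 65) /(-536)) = 43952 /585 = 75.13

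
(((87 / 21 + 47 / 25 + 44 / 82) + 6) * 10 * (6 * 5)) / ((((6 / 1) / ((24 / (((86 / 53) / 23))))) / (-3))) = -7909125552 / 12341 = -640882.06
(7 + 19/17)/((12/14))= 161/17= 9.47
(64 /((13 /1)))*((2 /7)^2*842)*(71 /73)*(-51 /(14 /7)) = -390256896 /46501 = -8392.44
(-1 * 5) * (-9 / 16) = 2.81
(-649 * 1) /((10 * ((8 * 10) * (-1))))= 649 /800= 0.81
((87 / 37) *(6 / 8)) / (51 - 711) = -87 / 32560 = -0.00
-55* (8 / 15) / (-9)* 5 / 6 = 220 / 81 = 2.72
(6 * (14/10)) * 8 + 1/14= 4709/70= 67.27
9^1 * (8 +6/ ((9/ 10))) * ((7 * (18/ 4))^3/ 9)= 916839/ 2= 458419.50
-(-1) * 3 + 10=13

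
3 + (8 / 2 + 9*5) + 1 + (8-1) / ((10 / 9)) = 593 / 10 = 59.30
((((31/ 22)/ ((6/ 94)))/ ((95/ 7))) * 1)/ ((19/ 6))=10199/ 19855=0.51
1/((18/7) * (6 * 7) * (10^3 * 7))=1/756000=0.00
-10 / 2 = -5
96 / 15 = 6.40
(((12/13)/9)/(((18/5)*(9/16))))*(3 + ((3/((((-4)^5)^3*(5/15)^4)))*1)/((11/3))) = 59055799105/388660985856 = 0.15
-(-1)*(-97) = -97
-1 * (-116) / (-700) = -29 / 175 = -0.17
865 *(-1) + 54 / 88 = -38033 / 44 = -864.39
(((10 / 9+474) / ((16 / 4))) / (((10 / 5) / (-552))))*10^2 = -9834800 / 3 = -3278266.67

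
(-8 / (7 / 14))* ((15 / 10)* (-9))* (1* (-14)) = -3024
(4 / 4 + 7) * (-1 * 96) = -768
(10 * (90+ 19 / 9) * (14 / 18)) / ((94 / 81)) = 29015 / 47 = 617.34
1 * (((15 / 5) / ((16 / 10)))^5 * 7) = 5315625 / 32768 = 162.22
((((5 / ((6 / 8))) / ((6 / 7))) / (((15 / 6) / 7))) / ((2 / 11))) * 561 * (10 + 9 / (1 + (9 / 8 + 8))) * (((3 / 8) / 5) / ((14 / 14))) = 4938857 / 90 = 54876.19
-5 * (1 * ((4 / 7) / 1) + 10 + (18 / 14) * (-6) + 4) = -240 / 7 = -34.29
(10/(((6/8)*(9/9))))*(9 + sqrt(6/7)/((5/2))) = 16*sqrt(42)/21 + 120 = 124.94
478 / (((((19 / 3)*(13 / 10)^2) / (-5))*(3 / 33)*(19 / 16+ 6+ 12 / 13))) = -126192000 / 416689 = -302.84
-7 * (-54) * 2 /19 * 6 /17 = 4536 /323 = 14.04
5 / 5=1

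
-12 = -12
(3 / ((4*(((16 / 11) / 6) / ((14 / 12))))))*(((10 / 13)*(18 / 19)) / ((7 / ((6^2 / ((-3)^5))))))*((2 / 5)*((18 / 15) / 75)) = -11 / 30875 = -0.00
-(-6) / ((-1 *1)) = -6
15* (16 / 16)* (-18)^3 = -87480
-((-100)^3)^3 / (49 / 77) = 11000000000000000000 / 7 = 1571428571428571428.57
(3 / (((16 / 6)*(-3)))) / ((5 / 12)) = -9 / 10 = -0.90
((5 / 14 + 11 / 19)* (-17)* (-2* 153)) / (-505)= -9.64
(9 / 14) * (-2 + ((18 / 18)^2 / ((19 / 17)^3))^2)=-629587737 / 658642334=-0.96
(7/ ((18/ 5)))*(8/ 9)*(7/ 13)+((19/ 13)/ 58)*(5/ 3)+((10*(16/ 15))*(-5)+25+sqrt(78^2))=3092747/ 61074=50.64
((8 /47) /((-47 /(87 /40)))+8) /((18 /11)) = 971003 /198810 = 4.88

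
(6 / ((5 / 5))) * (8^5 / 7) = 196608 / 7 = 28086.86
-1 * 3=-3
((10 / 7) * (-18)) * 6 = -1080 / 7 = -154.29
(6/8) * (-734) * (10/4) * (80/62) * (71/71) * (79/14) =-2174475/217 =-10020.62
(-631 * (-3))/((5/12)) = 22716/5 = 4543.20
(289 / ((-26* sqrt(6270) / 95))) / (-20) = 0.67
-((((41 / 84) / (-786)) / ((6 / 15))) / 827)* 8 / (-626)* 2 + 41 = 175176378641 / 4272594606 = 41.00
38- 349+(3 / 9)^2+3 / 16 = -44741 / 144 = -310.70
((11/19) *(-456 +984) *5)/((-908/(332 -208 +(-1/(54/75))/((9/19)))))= -23731730/116451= -203.79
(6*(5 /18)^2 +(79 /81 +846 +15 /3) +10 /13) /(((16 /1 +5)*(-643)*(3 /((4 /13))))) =-0.01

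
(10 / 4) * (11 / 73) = 55 / 146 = 0.38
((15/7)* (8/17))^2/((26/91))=7200/2023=3.56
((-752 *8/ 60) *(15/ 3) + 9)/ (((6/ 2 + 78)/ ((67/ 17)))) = -98959/ 4131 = -23.96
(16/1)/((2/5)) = 40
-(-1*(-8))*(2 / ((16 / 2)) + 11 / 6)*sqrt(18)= -50*sqrt(2)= -70.71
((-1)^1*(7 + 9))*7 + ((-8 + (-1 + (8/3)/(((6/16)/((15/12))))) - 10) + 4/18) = -1097/9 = -121.89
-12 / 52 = -3 / 13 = -0.23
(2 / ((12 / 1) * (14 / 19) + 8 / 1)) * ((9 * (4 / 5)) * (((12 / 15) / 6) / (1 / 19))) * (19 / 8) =5.14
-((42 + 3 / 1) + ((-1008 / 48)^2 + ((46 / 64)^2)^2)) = -509887777 / 1048576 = -486.27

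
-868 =-868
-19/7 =-2.71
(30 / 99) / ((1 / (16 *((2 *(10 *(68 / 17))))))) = 12800 / 33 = 387.88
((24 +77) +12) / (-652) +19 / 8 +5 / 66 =2.28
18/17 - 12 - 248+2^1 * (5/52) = -114367/442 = -258.75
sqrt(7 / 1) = sqrt(7) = 2.65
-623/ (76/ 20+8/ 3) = -9345/ 97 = -96.34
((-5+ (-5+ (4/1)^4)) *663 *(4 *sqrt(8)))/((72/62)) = 1123564 *sqrt(2) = 1588959.45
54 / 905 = 0.06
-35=-35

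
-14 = -14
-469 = -469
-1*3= -3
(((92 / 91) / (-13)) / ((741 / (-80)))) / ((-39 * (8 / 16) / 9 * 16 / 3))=-2760 / 3798613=-0.00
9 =9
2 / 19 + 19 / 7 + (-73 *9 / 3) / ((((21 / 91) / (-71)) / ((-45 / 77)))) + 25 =-39349.52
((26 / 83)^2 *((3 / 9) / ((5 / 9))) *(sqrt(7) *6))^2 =1036421568 / 1186458025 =0.87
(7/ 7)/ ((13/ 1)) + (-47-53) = -1299/ 13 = -99.92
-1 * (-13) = 13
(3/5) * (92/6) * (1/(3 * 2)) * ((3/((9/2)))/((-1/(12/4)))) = -46/15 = -3.07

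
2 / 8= 0.25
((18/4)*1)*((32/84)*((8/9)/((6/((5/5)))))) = 16/63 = 0.25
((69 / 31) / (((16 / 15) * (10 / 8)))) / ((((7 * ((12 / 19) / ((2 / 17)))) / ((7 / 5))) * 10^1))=1311 / 210800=0.01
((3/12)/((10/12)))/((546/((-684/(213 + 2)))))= -171/97825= -0.00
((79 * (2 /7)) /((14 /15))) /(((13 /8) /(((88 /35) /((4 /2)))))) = 83424 /4459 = 18.71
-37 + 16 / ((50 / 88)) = -221 / 25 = -8.84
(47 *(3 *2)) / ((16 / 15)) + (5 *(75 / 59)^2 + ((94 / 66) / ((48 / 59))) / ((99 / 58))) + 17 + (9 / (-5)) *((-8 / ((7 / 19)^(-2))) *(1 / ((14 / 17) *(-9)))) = 35744044542223 / 123163384410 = 290.22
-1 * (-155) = 155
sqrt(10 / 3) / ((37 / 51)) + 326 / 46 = 17 *sqrt(30) / 37 + 163 / 23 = 9.60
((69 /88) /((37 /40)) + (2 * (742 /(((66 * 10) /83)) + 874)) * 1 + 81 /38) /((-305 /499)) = -224302811867 /70756950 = -3170.05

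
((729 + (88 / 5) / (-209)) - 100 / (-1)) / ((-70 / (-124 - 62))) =7323471 / 3325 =2202.55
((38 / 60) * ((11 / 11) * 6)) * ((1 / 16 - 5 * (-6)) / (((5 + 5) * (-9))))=-9139 / 7200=-1.27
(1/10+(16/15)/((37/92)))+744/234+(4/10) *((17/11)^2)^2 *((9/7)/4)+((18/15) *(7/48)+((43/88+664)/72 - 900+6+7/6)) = -24895400517665/28394638272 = -876.76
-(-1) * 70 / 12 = 35 / 6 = 5.83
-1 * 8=-8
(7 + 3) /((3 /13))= 43.33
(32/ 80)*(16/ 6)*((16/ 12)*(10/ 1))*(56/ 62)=3584/ 279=12.85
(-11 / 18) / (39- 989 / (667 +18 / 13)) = -95579 / 5868252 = -0.02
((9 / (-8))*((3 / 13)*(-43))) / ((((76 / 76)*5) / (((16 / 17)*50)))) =23220 / 221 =105.07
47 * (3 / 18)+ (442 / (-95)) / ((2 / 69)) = -87029 / 570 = -152.68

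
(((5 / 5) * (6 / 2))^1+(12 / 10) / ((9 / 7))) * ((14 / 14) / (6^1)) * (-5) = -59 / 18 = -3.28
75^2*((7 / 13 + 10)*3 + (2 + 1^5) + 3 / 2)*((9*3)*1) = 142610625 / 26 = 5485024.04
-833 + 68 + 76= -689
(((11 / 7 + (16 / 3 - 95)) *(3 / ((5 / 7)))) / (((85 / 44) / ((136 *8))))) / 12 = -52096 / 3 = -17365.33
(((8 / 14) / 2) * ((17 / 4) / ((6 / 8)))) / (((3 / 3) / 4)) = 136 / 21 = 6.48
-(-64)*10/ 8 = 80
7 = 7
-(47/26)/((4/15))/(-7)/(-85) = -141/12376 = -0.01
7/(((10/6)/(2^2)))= 16.80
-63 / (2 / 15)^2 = -14175 / 4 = -3543.75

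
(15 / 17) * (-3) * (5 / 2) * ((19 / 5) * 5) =-4275 / 34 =-125.74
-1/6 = -0.17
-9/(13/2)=-18/13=-1.38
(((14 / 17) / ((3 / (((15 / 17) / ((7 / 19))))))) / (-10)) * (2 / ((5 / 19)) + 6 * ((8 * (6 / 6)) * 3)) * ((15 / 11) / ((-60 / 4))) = 14402 / 15895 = 0.91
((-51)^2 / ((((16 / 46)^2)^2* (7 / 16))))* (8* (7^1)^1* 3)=2183599323 / 32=68237478.84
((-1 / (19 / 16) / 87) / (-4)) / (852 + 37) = 4 / 1469517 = 0.00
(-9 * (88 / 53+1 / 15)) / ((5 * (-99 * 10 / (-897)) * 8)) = -410527 / 1166000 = -0.35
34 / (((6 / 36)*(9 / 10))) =680 / 3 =226.67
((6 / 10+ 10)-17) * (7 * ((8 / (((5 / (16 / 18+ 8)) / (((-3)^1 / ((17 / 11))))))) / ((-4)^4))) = 1232 / 255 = 4.83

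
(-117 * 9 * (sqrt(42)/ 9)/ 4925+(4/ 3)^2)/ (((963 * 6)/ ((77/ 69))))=616/ 1794069 - 1001 * sqrt(42)/ 218167650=0.00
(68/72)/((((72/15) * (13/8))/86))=3655/351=10.41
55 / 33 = 5 / 3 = 1.67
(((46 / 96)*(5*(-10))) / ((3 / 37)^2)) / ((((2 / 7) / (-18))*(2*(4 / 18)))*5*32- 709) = 16530675 / 3221144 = 5.13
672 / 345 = 224 / 115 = 1.95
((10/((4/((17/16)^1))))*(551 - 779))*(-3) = 1816.88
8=8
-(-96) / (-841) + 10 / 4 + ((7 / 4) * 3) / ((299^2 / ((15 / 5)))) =717585409 / 300744964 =2.39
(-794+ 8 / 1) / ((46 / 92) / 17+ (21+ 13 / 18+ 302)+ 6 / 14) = -841806 / 347197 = -2.42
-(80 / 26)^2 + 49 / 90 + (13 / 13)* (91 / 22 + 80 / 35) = -1464509 / 585585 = -2.50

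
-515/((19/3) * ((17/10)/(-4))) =61800/323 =191.33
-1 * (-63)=63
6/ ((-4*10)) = -3/ 20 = -0.15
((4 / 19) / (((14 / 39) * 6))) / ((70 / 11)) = 143 / 9310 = 0.02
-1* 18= -18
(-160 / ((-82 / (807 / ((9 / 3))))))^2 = 463110400 / 1681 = 275496.97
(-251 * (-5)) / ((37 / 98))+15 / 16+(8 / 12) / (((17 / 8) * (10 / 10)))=100397617 / 30192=3325.31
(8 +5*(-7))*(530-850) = 8640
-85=-85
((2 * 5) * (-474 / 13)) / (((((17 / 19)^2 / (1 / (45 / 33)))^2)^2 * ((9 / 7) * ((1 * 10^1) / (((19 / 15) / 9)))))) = -5225264464999666934 / 1859322748172540625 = -2.81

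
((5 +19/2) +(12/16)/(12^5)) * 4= 4810753/82944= 58.00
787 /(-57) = -787 /57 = -13.81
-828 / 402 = -138 / 67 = -2.06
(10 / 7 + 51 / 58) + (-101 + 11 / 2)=-18918 / 203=-93.19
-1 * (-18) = 18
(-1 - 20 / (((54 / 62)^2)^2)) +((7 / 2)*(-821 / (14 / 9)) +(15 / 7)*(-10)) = -28338639551 / 14880348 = -1904.43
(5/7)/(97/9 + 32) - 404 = -217747/539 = -403.98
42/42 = 1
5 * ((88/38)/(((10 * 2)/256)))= 2816/19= 148.21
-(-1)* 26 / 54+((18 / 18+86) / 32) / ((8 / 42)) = 50993 / 3456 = 14.75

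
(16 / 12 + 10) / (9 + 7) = 17 / 24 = 0.71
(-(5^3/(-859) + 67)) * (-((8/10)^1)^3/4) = 918848/107375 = 8.56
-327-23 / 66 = -21605 / 66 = -327.35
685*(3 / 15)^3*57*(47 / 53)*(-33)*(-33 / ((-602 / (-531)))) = 212234352957 / 797650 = 266074.54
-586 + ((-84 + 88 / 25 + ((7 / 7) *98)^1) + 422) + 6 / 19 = -69428 / 475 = -146.16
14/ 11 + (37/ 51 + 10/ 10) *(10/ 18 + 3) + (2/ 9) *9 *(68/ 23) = 1546910/ 116127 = 13.32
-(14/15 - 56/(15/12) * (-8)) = -1078/3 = -359.33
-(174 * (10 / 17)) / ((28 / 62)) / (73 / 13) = -350610 / 8687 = -40.36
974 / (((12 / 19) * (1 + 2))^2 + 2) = 175807 / 1009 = 174.24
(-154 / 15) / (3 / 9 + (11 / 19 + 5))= -2926 / 1685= -1.74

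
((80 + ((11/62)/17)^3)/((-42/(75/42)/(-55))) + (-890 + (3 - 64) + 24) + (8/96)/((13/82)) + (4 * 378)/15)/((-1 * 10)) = 28578610368987011/447520068340800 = 63.86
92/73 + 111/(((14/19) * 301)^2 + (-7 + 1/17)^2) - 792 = -296529051714305/375003161384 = -790.74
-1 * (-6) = 6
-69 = -69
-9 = -9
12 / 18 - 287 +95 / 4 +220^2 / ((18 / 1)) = 87347 / 36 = 2426.31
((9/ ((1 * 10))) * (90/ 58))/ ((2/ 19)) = 1539/ 116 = 13.27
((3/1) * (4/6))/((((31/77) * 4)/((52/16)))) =1001/248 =4.04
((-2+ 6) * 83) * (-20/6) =-3320/3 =-1106.67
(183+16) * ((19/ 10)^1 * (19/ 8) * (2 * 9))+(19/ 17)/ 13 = 142888531/ 8840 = 16163.86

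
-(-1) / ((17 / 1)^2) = 1 / 289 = 0.00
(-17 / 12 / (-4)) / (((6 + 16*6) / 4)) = 0.01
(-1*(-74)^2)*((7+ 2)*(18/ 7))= -887112/ 7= -126730.29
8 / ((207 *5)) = 8 / 1035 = 0.01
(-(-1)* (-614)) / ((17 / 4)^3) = -8.00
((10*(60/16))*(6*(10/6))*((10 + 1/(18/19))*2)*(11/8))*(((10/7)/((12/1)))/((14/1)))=1368125/14112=96.95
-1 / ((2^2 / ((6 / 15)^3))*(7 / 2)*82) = -2 / 35875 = -0.00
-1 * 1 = -1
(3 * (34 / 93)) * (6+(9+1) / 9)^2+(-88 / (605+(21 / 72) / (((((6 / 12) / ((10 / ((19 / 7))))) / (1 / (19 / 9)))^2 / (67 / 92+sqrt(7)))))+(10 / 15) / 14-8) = 449469906088896 * sqrt(7) / 530540223472087441+71239796632689887294639 / 1504081533543367895235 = 47.37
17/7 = 2.43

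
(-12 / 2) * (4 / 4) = -6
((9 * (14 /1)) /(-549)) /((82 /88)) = -616 /2501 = -0.25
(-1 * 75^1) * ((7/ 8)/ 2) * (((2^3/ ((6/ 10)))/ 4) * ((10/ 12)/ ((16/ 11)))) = -48125/ 768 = -62.66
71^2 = 5041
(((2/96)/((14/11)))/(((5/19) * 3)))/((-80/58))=-6061/403200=-0.02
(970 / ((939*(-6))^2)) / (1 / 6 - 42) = -485 / 663935913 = -0.00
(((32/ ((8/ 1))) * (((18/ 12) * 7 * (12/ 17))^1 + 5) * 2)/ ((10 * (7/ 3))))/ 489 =0.01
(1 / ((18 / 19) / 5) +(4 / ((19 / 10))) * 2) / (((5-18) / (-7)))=22715 / 4446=5.11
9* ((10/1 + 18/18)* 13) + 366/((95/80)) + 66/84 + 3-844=200829/266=755.00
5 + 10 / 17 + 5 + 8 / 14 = 1328 / 119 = 11.16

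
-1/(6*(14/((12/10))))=-1/70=-0.01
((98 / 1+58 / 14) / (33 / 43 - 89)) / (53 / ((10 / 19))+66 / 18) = -461175 / 41576549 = -0.01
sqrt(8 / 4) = sqrt(2) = 1.41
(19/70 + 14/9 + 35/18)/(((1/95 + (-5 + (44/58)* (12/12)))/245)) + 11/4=-1256783/5828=-215.65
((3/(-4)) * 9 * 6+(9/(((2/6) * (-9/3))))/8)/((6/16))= -111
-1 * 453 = -453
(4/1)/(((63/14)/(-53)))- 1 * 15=-559/9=-62.11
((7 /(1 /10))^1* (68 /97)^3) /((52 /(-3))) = -16507680 /11864749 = -1.39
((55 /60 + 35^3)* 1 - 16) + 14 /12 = 514333 /12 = 42861.08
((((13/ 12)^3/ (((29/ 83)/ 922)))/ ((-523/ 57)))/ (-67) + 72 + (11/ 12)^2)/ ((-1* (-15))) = 22914825251/ 4389936480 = 5.22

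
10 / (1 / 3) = 30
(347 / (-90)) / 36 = -0.11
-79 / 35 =-2.26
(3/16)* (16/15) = 1/5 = 0.20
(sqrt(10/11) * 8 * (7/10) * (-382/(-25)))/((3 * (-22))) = -5348 * sqrt(110)/45375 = -1.24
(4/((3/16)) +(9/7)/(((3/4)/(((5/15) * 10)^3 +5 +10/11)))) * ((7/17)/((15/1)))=65804/25245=2.61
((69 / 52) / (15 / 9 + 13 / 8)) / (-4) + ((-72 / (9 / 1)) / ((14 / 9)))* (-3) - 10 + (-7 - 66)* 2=-2022585 / 14378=-140.67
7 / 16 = 0.44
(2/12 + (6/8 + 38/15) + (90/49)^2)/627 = 0.01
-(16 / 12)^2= -16 / 9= -1.78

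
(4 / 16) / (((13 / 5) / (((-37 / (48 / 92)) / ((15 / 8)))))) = -851 / 234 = -3.64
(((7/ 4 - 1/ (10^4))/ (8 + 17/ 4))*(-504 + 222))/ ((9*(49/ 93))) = -25496043/ 3001250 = -8.50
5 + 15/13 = 80/13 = 6.15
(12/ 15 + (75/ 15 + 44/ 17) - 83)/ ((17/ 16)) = -101472/ 1445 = -70.22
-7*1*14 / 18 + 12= 59 / 9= 6.56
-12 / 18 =-2 / 3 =-0.67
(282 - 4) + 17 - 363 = -68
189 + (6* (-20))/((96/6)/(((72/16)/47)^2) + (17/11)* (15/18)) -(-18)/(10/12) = 3276463851/15562835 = 210.53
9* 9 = 81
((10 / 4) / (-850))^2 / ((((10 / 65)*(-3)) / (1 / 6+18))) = -1417 / 4161600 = -0.00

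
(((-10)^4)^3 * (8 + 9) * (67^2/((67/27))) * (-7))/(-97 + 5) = 53817750000000000/23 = 2339902173913043.48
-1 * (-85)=85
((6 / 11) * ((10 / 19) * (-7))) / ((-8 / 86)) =4515 / 209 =21.60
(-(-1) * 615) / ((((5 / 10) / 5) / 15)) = 92250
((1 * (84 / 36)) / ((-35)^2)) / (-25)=-1 / 13125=-0.00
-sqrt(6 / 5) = -sqrt(30) / 5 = -1.10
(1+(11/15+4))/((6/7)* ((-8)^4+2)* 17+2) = 301/3135075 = 0.00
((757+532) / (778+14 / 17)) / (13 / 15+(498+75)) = 65739 / 22793984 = 0.00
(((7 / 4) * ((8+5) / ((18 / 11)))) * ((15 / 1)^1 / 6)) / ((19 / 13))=65065 / 2736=23.78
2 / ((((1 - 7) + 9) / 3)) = 2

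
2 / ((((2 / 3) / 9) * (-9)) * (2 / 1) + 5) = 6 / 11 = 0.55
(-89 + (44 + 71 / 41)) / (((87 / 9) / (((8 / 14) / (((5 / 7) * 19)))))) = -21288 / 112955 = -0.19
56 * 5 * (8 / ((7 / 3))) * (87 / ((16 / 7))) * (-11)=-401940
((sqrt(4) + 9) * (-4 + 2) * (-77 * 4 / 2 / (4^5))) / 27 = 0.12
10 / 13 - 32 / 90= 242 / 585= 0.41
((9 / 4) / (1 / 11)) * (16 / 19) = 396 / 19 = 20.84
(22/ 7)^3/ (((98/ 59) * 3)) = 314116/ 50421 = 6.23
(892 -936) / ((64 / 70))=-385 / 8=-48.12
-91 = -91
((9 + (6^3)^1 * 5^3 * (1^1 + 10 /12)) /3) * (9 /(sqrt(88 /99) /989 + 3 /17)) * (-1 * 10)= -666823163950530 /79225489 + 2547128140020 * sqrt(2) /79225489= -8371308.14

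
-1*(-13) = 13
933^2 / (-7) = -870489 / 7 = -124355.57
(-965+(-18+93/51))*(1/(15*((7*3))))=-1112/357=-3.11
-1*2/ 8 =-1/ 4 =-0.25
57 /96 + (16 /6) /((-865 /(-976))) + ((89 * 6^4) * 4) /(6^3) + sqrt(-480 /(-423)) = 4 * sqrt(1410) /141 + 177672601 /83040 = 2140.67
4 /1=4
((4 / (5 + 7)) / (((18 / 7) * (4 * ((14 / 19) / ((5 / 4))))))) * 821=77995 / 1728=45.14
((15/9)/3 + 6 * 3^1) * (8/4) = 334/9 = 37.11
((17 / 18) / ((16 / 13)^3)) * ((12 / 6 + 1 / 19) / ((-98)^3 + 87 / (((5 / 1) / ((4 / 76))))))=-2427685 / 2197417648128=-0.00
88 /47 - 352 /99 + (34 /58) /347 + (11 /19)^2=-2068862536 /1536650289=-1.35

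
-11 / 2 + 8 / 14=-69 / 14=-4.93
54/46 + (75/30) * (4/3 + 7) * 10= 14456/69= 209.51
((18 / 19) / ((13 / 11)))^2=39204 / 61009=0.64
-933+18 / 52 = -24249 / 26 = -932.65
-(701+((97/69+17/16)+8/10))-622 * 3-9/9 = -14193401/5520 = -2571.27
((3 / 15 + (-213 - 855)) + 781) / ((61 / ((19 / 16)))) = -13623 / 2440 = -5.58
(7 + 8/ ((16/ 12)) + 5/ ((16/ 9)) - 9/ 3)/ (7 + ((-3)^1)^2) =205/ 256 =0.80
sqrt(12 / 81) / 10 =0.04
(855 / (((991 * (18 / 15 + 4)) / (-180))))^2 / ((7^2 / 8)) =1184260500000 / 8132612761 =145.62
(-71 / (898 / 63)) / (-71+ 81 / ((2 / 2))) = -0.50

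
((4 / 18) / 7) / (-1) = -0.03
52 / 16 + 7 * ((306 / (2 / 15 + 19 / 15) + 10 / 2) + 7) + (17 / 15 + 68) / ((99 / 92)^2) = 986148707 / 588060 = 1676.95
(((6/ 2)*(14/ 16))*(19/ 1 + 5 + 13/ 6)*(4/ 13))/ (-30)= -1099/ 1560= -0.70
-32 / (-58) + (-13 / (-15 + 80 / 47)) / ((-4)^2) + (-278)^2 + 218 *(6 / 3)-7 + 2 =22537527719 / 290000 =77715.61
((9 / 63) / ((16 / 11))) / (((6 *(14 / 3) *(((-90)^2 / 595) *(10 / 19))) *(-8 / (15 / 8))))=-3553 / 30965760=-0.00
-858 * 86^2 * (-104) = 659959872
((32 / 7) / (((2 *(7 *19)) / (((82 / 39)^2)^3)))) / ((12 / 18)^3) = 608013342848 / 121331497833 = 5.01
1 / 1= 1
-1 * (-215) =215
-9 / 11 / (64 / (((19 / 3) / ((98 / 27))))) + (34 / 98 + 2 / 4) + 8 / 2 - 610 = -41752259 / 68992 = -605.18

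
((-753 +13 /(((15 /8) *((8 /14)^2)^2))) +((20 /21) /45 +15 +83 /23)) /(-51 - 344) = 465541483 /274730400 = 1.69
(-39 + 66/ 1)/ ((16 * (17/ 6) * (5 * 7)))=0.02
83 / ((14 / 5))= 415 / 14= 29.64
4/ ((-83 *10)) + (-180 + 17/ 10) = -147993/ 830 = -178.30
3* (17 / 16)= 51 / 16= 3.19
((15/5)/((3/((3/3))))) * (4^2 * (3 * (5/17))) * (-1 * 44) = -10560/17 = -621.18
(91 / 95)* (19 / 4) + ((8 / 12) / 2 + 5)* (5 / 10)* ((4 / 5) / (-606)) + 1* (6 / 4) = 21985 / 3636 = 6.05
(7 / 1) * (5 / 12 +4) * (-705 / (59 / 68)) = -1482145 / 59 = -25121.10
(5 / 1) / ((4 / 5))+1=29 / 4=7.25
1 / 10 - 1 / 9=-1 / 90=-0.01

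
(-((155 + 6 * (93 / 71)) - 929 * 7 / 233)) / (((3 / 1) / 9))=-6697398 / 16543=-404.85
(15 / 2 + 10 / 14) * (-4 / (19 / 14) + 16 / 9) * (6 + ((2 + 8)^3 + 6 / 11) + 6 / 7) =-892055000 / 92169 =-9678.47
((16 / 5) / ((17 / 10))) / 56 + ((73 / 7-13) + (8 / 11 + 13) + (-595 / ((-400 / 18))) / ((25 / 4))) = 5063689 / 327250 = 15.47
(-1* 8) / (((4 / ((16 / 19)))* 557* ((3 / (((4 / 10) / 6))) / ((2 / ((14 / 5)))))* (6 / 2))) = -0.00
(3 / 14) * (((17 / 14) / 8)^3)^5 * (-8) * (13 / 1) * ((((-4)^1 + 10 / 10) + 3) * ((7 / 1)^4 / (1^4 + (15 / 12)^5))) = 0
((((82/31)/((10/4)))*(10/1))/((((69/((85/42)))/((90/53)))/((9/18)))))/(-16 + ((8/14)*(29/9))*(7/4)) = -125460/6084029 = -0.02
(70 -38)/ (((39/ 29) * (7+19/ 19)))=2.97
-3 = -3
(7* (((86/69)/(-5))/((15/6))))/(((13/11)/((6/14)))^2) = -62436/680225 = -0.09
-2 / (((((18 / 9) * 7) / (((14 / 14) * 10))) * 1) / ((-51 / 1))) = 510 / 7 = 72.86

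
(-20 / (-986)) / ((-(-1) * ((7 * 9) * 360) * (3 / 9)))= 1 / 372708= 0.00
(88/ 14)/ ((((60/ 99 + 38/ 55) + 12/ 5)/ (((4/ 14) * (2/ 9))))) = 968/ 8967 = 0.11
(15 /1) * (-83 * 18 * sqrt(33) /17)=-22410 * sqrt(33) /17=-7572.69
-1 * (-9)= 9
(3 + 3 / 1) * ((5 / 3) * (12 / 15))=8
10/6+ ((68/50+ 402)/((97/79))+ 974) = 9487883/7275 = 1304.18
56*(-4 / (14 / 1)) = -16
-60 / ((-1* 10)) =6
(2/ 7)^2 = 4/ 49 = 0.08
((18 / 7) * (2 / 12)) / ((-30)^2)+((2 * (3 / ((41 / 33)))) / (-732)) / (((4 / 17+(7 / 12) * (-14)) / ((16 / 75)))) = 2777293 / 4248948900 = 0.00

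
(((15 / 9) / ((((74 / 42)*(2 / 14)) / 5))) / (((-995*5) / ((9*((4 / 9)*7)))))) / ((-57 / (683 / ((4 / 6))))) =468538 / 139897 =3.35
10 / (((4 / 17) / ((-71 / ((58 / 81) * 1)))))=-488835 / 116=-4214.09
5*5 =25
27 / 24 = 9 / 8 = 1.12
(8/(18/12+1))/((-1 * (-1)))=3.20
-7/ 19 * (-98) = 686/ 19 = 36.11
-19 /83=-0.23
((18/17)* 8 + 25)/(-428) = -569/7276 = -0.08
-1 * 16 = -16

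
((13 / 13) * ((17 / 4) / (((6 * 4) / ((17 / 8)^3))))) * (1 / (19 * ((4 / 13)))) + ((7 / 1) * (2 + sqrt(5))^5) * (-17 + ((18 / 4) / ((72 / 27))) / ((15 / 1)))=-161241.65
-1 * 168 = -168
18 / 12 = 3 / 2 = 1.50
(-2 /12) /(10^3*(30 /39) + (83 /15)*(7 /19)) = -1235 /5715106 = -0.00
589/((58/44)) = 446.83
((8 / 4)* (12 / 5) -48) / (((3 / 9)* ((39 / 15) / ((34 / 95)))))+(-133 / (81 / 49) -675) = -77356712 / 100035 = -773.30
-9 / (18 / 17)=-17 / 2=-8.50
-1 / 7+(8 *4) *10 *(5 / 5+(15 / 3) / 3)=17917 / 21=853.19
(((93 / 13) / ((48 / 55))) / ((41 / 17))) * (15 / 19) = 434775 / 162032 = 2.68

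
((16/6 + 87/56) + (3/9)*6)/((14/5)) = 5225/2352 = 2.22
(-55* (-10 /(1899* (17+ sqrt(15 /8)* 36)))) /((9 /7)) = 0.00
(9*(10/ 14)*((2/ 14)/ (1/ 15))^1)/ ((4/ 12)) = 2025/ 49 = 41.33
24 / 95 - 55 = -54.75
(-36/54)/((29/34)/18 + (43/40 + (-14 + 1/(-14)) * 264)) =28560/159096397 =0.00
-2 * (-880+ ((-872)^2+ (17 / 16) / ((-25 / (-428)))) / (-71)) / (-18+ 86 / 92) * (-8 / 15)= 213253976 / 294375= 724.43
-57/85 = -0.67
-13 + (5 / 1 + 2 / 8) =-31 / 4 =-7.75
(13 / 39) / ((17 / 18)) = 6 / 17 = 0.35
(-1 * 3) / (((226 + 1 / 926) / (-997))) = 13.23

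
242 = 242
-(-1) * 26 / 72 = 13 / 36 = 0.36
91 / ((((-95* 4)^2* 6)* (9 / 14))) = 637 / 3898800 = 0.00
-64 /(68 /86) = -80.94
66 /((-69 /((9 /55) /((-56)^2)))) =-9 /180320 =-0.00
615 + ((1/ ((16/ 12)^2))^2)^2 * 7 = 40350567/ 65536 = 615.70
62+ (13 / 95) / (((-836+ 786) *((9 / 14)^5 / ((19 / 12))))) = 1372015286 / 22143375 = 61.96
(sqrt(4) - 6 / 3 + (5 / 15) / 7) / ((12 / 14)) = 1 / 18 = 0.06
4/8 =1/2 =0.50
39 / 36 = 13 / 12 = 1.08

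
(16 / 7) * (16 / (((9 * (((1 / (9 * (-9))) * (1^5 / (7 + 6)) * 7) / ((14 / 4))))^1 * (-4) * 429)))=96 / 77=1.25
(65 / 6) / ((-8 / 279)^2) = 1686555 / 128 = 13176.21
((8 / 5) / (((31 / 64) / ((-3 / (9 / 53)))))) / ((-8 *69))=3392 / 32085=0.11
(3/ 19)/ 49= 3/ 931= 0.00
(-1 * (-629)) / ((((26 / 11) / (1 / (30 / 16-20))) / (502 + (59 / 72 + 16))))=-51691849 / 6786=-7617.43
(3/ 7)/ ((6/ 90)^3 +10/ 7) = 10125/ 33757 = 0.30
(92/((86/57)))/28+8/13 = 21859/7826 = 2.79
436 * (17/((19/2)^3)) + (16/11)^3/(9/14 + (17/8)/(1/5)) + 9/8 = 462834962111/46084852792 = 10.04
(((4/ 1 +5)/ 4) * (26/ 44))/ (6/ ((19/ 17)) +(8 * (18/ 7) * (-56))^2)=741/ 739642288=0.00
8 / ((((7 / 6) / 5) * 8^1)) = 4.29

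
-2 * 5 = -10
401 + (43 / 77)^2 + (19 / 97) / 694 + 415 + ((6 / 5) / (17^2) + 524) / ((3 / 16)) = 6247832238342847 / 1730221709370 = 3611.00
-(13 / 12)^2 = -169 / 144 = -1.17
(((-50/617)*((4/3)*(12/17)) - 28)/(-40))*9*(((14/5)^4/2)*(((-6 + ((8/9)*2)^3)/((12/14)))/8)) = -57332021593/5310056250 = -10.80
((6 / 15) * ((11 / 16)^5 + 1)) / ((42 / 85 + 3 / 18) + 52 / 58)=1789038333 / 6037962752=0.30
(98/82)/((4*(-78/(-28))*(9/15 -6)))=-1715/86346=-0.02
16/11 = 1.45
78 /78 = 1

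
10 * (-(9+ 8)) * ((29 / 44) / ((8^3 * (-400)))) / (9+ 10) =493 / 17121280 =0.00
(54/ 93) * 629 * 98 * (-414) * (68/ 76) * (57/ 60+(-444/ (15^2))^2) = -23642131318218/ 368125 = -64223107.15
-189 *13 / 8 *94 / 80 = -115479 / 320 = -360.87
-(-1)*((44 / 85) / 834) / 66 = 0.00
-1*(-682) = 682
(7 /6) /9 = 7 /54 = 0.13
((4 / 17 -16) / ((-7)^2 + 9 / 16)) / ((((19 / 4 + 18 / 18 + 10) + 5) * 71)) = -17152 / 79443533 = -0.00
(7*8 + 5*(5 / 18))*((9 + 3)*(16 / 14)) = 16528 / 21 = 787.05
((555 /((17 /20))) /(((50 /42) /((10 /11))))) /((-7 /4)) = -284.92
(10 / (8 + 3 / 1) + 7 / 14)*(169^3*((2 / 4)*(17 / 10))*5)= 2543728343 / 88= 28906003.90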